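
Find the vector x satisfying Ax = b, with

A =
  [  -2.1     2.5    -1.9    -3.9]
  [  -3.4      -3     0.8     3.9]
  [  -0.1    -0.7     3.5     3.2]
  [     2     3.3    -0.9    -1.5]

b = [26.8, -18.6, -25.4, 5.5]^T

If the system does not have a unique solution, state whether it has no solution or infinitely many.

x_1 = -1, x_2 = -1, x_3 = -2, x_4 = -6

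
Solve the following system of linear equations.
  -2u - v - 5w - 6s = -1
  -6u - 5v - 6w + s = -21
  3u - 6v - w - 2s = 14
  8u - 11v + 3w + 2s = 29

infinitely many solutions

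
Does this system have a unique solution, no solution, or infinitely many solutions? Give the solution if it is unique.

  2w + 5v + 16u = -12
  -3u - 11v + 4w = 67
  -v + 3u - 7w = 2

Row-reduce the augmented matrix:
R1 ← R1 / (16).
R2 ← R2 + 3·R1.
R3 ← R3 − 3·R1.
R2 ← R2 / (-161/16).
R1 ← R1 − 5/16·R2.
R3 ← R3 + 31/16·R2.
R3 ← R3 / (-189/23).
R1 ← R1 − 6/23·R3.
R2 ← R2 + 10/23·R3.
Reading off the reduced rows gives u = 1, v = -6, w = 1.

u = 1, v = -6, w = 1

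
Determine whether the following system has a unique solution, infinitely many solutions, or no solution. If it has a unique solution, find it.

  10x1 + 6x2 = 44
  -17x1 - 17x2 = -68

x1 = 5, x2 = -1

Row-reduce the augmented matrix:
R1 ← R1 / (10).
R2 ← R2 + 17·R1.
R2 ← R2 / (-34/5).
R1 ← R1 − 3/5·R2.
Reading off the reduced rows gives x1 = 5, x2 = -1.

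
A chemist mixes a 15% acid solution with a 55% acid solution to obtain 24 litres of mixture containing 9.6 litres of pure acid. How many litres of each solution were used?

Let a = litres of solution A, b = litres of solution B.
  a + b = 24
  (3/20)a + (11/20)b = 48/5
From equation 1: a = 24 − b.
Substitute into equation 2 and solve: b = 15.
Then a = 9.

litres of solution A: 9, litres of solution B: 15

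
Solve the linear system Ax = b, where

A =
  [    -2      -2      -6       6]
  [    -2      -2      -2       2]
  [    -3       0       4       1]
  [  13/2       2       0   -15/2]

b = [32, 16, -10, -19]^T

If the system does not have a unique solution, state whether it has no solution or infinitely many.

no solution

Row-reduce:
R1 ← R1 / (-2).
R2 ← R2 + 2·R1.
R3 ← R3 + 3·R1.
R4 ← R4 − 13/2·R1.
Swap R2 and R3.
R2 ← R2 / (3).
R1 ← R1 − 1·R2.
R4 ← R4 + 9/2·R2.
R3 ← R3 / (4).
R1 ← R1 + 4/3·R3.
R2 ← R2 − 13/3·R3.
Row 4 reduces to 0 = -2, a contradiction. The system is inconsistent.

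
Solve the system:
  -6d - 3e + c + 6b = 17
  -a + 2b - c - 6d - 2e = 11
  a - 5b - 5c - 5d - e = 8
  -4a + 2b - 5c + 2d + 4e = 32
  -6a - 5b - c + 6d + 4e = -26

a = 3, b = 4, c = -4, d = -2, e = 5

Row-reduce the augmented matrix:
Swap R1 and R2.
R1 ← R1 / (-1).
R3 ← R3 − 1·R1.
R4 ← R4 + 4·R1.
R5 ← R5 + 6·R1.
R2 ← R2 / (6).
R1 ← R1 + 2·R2.
R3 ← R3 + 3·R2.
R4 ← R4 + 6·R2.
R5 ← R5 + 17·R2.
R3 ← R3 / (-11/2).
R1 ← R1 − 4/3·R3.
R2 ← R2 − 1/6·R3.
R5 ← R5 − 47/6·R3.
R4 ← R4 / (20).
R1 ← R1 − 20/33·R4.
R2 ← R2 + 47/33·R4.
R3 ← R3 − 28/11·R4.
R5 ← R5 − 167/33·R4.
R5 ← R5 / (-261/220).
R1 ← R1 + 4/11·R5.
R2 ← R2 − 1/220·R5.
R3 ← R3 + 18/55·R5.
R4 ← R4 − 9/20·R5.
Reading off the reduced rows gives a = 3, b = 4, c = -4, d = -2, e = 5.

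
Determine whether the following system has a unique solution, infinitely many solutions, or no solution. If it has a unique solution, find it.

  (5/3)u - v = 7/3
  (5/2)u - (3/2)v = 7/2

Row-reduce:
R1 ← R1 / (5/3).
R2 ← R2 − 5/2·R1.
Rank is 1 with 2 unknowns, leaving v free.

infinitely many solutions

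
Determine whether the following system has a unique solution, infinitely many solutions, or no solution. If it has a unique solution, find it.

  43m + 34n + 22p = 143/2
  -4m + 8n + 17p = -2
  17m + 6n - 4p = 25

no solution

Row-reduce:
R1 ← R1 / (43).
R2 ← R2 + 4·R1.
R3 ← R3 − 17·R1.
R2 ← R2 / (480/43).
R1 ← R1 − 34/43·R2.
R3 ← R3 + 320/43·R2.
Row 3 reduces to 0 = -1/6, a contradiction. The system is inconsistent.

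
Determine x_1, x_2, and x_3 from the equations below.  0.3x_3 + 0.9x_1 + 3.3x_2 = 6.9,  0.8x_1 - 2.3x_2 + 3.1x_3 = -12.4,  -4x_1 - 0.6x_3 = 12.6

Row-reduce the augmented matrix:
R1 ← R1 / (9/10).
R2 ← R2 − 4/5·R1.
R3 ← R3 + 4·R1.
R2 ← R2 / (-157/30).
R1 ← R1 − 11/3·R2.
R3 ← R3 − 44/3·R2.
R3 ← R3 / (6809/785).
R1 ← R1 − 364/157·R3.
R2 ← R2 + 85/157·R3.
Reading off the reduced rows gives x_1 = -3, x_2 = 3, x_3 = -1.

x_1 = -3, x_2 = 3, x_3 = -1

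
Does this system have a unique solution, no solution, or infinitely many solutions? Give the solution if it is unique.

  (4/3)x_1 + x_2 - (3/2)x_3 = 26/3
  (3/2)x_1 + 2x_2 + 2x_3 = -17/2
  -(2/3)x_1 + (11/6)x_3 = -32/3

x_1 = 5, x_2 = -4, x_3 = -4

Row-reduce the augmented matrix:
R1 ← R1 / (4/3).
R2 ← R2 − 3/2·R1.
R3 ← R3 + 2/3·R1.
R2 ← R2 / (7/8).
R1 ← R1 − 3/4·R2.
R3 ← R3 − 1/2·R2.
R3 ← R3 / (-43/42).
R1 ← R1 + 30/7·R3.
R2 ← R2 − 59/14·R3.
Reading off the reduced rows gives x_1 = 5, x_2 = -4, x_3 = -4.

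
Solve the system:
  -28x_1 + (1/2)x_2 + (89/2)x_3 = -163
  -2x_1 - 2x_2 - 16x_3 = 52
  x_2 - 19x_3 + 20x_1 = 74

infinitely many solutions

Row-reduce:
R1 ← R1 / (-28).
R2 ← R2 + 2·R1.
R3 ← R3 − 20·R1.
R2 ← R2 / (-57/28).
R1 ← R1 + 1/56·R2.
R3 ← R3 − 19/14·R2.
Rank is 2 with 3 unknowns, leaving x_3 free.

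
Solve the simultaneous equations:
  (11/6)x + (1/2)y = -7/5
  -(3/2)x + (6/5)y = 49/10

x = -7/5, y = 7/3

Row-reduce the augmented matrix:
R1 ← R1 / (11/6).
R2 ← R2 + 3/2·R1.
R2 ← R2 / (177/110).
R1 ← R1 − 3/11·R2.
Reading off the reduced rows gives x = -7/5, y = 7/3.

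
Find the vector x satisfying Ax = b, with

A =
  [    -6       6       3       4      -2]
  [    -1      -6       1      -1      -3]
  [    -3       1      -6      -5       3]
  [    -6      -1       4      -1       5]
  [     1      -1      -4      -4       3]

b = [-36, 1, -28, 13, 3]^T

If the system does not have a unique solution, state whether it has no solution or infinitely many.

x_1 = 5, x_2 = -1, x_3 = 6, x_4 = -3, x_5 = 3

Row-reduce the augmented matrix:
R1 ← R1 / (-6).
R2 ← R2 + 1·R1.
R3 ← R3 + 3·R1.
R4 ← R4 + 6·R1.
R5 ← R5 − 1·R1.
R2 ← R2 / (-7).
R1 ← R1 + 1·R2.
R3 ← R3 + 2·R2.
R4 ← R4 + 7·R2.
R3 ← R3 / (-107/14).
R1 ← R1 + 4/7·R3.
R2 ← R2 + 1/14·R3.
R4 ← R4 − 1/2·R3.
R5 ← R5 + 7/2·R3.
R4 ← R4 / (-1207/321).
R1 ← R1 − 19/321·R4.
R2 ← R2 − 32/107·R4.
R3 ← R3 − 274/321·R4.
R5 ← R5 + 37/107·R4.
R5 ← R5 / (-521/1207).
R1 ← R1 − 622/1207·R5.
R2 ← R2 − 1364/1207·R5.
R3 ← R3 − 1982/1207·R5.
R4 ← R4 + 3203/1207·R5.
Reading off the reduced rows gives x_1 = 5, x_2 = -1, x_3 = 6, x_4 = -3, x_5 = 3.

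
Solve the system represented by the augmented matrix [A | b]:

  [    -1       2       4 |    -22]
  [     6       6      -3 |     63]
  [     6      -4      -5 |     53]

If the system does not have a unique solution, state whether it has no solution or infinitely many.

x_1 = 6, x_2 = 2, x_3 = -5

Row-reduce the augmented matrix:
R1 ← R1 / (-1).
R2 ← R2 − 6·R1.
R3 ← R3 − 6·R1.
R2 ← R2 / (18).
R1 ← R1 + 2·R2.
R3 ← R3 − 8·R2.
R3 ← R3 / (29/3).
R1 ← R1 + 5/3·R3.
R2 ← R2 − 7/6·R3.
Reading off the reduced rows gives x_1 = 6, x_2 = 2, x_3 = -5.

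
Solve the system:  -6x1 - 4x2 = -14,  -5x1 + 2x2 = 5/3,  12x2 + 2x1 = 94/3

x1 = 2/3, x2 = 5/2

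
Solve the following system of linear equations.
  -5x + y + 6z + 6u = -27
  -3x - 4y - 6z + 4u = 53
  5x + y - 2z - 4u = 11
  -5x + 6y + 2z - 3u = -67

Row-reduce the augmented matrix:
R1 ← R1 / (-5).
R2 ← R2 + 3·R1.
R3 ← R3 − 5·R1.
R4 ← R4 + 5·R1.
R2 ← R2 / (-23/5).
R1 ← R1 + 1/5·R2.
R3 ← R3 − 2·R2.
R4 ← R4 − 5·R2.
R3 ← R3 / (-4/23).
R1 ← R1 + 18/23·R3.
R2 ← R2 − 48/23·R3.
R4 ← R4 + 332/23·R3.
R4 ← R4 / (-189).
R1 ← R1 + 11·R4.
R2 ← R2 − 26·R4.
R3 ← R3 + 25/2·R4.
Reading off the reduced rows gives x = 5, y = -2, z = -6, u = 6.

x = 5, y = -2, z = -6, u = 6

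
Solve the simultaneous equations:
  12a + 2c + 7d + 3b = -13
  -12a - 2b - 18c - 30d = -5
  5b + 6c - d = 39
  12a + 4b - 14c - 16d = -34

Row-reduce:
R1 ← R1 / (12).
R2 ← R2 + 12·R1.
R4 ← R4 − 12·R1.
R1 ← R1 − 1/4·R2.
R3 ← R3 − 5·R2.
R4 ← R4 − 1·R2.
R3 ← R3 / (86).
R1 ← R1 − 25/6·R3.
R2 ← R2 + 16·R3.
Row 4 reduces to 0 = -3, a contradiction. The system is inconsistent.

no solution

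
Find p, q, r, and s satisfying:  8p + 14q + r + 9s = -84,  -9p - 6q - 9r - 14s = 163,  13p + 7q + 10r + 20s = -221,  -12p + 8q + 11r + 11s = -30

Row-reduce the augmented matrix:
R1 ← R1 / (8).
R2 ← R2 + 9·R1.
R3 ← R3 − 13·R1.
R4 ← R4 + 12·R1.
R2 ← R2 / (39/4).
R1 ← R1 − 7/4·R2.
R3 ← R3 + 63/4·R2.
R4 ← R4 − 29·R2.
R3 ← R3 / (-113/26).
R1 ← R1 − 20/13·R3.
R2 ← R2 + 21/26·R3.
R4 ← R4 − 467/13·R3.
R4 ← R4 / (9734/339).
R1 ← R1 − 511/339·R4.
R2 ← R2 + 79/339·R4.
R3 ← R3 − 23/113·R4.
Reading off the reduced rows gives p = -6, q = 1, r = -5, s = -5.

p = -6, q = 1, r = -5, s = -5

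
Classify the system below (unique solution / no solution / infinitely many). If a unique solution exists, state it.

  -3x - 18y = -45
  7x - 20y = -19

x = 3, y = 2

Row-reduce the augmented matrix:
R1 ← R1 / (-3).
R2 ← R2 − 7·R1.
R2 ← R2 / (-62).
R1 ← R1 − 6·R2.
Reading off the reduced rows gives x = 3, y = 2.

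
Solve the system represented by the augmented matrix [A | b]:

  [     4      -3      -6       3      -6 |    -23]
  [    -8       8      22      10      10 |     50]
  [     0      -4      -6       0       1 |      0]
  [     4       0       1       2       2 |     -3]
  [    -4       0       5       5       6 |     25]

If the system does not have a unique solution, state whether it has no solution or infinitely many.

infinitely many solutions

Row-reduce:
R1 ← R1 / (4).
R2 ← R2 + 8·R1.
R4 ← R4 − 4·R1.
R5 ← R5 + 4·R1.
R2 ← R2 / (2).
R1 ← R1 + 3/4·R2.
R3 ← R3 + 4·R2.
R4 ← R4 − 3·R2.
R5 ← R5 + 3·R2.
R3 ← R3 / (14).
R1 ← R1 − 9/4·R3.
R2 ← R2 − 5·R3.
R4 ← R4 + 8·R3.
R5 ← R5 − 14·R3.
R4 ← R4 / (-47/7).
R1 ← R1 − 45/28·R4.
R2 ← R2 + 24/7·R4.
R3 ← R3 − 16/7·R4.
Rank is 4 with 5 unknowns, leaving x_5 free.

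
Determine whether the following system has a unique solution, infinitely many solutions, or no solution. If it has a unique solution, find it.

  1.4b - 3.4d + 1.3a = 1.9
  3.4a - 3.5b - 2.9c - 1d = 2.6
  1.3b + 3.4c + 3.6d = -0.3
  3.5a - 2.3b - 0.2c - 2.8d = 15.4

a = -1, b = -5, c = 5, d = -3

Row-reduce the augmented matrix:
R1 ← R1 / (13/10).
R2 ← R2 − 17/5·R1.
R4 ← R4 − 7/2·R1.
R2 ← R2 / (-931/130).
R1 ← R1 − 14/13·R2.
R3 ← R3 − 13/10·R2.
R4 ← R4 + 789/130·R2.
R3 ← R3 / (26753/9310).
R1 ← R1 + 58/133·R3.
R2 ← R2 − 377/931·R3.
R4 ← R4 − 21019/9310·R3.
R4 ← R4 / (-573677/133765).
R1 ← R1 + 17786/26753·R4.
R2 ← R2 + 48456/26753·R4.
R3 ← R3 − 46854/26753·R4.
Reading off the reduced rows gives a = -1, b = -5, c = 5, d = -3.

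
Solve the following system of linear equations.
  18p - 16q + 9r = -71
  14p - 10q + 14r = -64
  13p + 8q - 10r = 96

Row-reduce the augmented matrix:
R1 ← R1 / (18).
R2 ← R2 − 14·R1.
R3 ← R3 − 13·R1.
R2 ← R2 / (22/9).
R1 ← R1 + 8/9·R2.
R3 ← R3 − 176/9·R2.
R3 ← R3 / (-145/2).
R1 ← R1 − 67/22·R3.
R2 ← R2 − 63/22·R3.
Reading off the reduced rows gives p = 2, q = 5, r = -3.

p = 2, q = 5, r = -3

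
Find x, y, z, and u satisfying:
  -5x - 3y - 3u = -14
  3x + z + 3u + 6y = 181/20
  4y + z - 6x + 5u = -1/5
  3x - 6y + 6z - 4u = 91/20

Row-reduce the augmented matrix:
R1 ← R1 / (-5).
R2 ← R2 − 3·R1.
R3 ← R3 + 6·R1.
R4 ← R4 − 3·R1.
R2 ← R2 / (21/5).
R1 ← R1 − 3/5·R2.
R3 ← R3 − 38/5·R2.
R4 ← R4 + 39/5·R2.
R3 ← R3 / (-17/21).
R1 ← R1 + 1/7·R3.
R2 ← R2 − 5/21·R3.
R4 ← R4 − 55/7·R3.
R4 ← R4 / (1000/17).
R1 ← R1 + 12/17·R4.
R2 ← R2 − 37/17·R4.
R3 ← R3 + 135/17·R4.
Reading off the reduced rows gives x = 7/4, y = -3/4, z = 4/5, u = 5/2.

x = 7/4, y = -3/4, z = 4/5, u = 5/2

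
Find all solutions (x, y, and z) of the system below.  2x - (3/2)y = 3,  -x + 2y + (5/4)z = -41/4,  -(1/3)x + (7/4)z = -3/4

x = -3, y = -6, z = -1

Row-reduce the augmented matrix:
R1 ← R1 / (2).
R2 ← R2 + 1·R1.
R3 ← R3 + 1/3·R1.
R2 ← R2 / (5/4).
R1 ← R1 + 3/4·R2.
R3 ← R3 + 1/4·R2.
R3 ← R3 / (2).
R1 ← R1 − 3/4·R3.
R2 ← R2 − 1·R3.
Reading off the reduced rows gives x = -3, y = -6, z = -1.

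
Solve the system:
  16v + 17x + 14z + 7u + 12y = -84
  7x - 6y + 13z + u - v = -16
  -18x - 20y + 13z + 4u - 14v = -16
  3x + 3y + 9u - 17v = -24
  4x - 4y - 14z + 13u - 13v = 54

x = 2, y = -4, z = -4, u = -2, v = 0

Row-reduce the augmented matrix:
R1 ← R1 / (17).
R2 ← R2 − 7·R1.
R3 ← R3 + 18·R1.
R4 ← R4 − 3·R1.
R5 ← R5 − 4·R1.
R2 ← R2 / (-186/17).
R1 ← R1 − 12/17·R2.
R3 ← R3 + 124/17·R2.
R4 ← R4 − 15/17·R2.
R5 ← R5 + 116/17·R2.
R3 ← R3 / (23).
R1 ← R1 − 40/31·R3.
R2 ← R2 + 41/62·R3.
R4 ← R4 + 117/62·R3.
R5 ← R5 + 676/31·R3.
R4 ← R4 / (199/23).
R1 ← R1 + 29/69·R4.
R2 ← R2 − 37/69·R4.
R3 ← R3 − 38/69·R4.
R5 ← R5 − 1693/69·R4.
R5 ← R5 / (1911517/37014).
R1 ← R1 + 35459/37014·R5.
R2 ← R2 − 39779/18507·R5.
R3 ← R3 − 29737/18507·R5.
R4 ← R4 + 28205/12338·R5.
Reading off the reduced rows gives x = 2, y = -4, z = -4, u = -2, v = 0.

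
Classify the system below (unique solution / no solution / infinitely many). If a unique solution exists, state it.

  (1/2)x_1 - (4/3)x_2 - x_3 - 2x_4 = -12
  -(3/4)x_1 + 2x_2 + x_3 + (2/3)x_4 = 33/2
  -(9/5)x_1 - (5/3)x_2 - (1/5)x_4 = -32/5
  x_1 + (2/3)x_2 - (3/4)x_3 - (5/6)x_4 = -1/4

x_1 = -2, x_2 = 6, x_3 = 3, x_4 = 0

Row-reduce the augmented matrix:
R1 ← R1 / (1/2).
R2 ← R2 + 3/4·R1.
R3 ← R3 + 9/5·R1.
R4 ← R4 − 1·R1.
Swap R2 and R3.
R2 ← R2 / (-97/15).
R1 ← R1 + 8/3·R2.
R4 ← R4 − 10/3·R2.
R3 ← R3 / (-1/2).
R1 ← R1 + 50/97·R3.
R2 ← R2 − 54/97·R3.
R4 ← R4 + 235/388·R3.
R4 ← R4 / (634/291).
R1 ← R1 − 424/291·R4.
R2 ← R2 + 141/97·R4.
R3 ← R3 − 14/3·R4.
Reading off the reduced rows gives x_1 = -2, x_2 = 6, x_3 = 3, x_4 = 0.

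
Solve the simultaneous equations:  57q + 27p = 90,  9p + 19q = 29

Row-reduce:
R1 ← R1 / (27).
R2 ← R2 − 9·R1.
Row 2 reduces to 0 = -1, a contradiction. The system is inconsistent.

no solution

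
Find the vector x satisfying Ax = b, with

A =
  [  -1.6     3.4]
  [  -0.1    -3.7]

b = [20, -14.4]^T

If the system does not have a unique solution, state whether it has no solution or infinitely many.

Row-reduce the augmented matrix:
R1 ← R1 / (-8/5).
R2 ← R2 + 1/10·R1.
R2 ← R2 / (-313/80).
R1 ← R1 + 17/8·R2.
Reading off the reduced rows gives x_1 = -4, x_2 = 4.

x_1 = -4, x_2 = 4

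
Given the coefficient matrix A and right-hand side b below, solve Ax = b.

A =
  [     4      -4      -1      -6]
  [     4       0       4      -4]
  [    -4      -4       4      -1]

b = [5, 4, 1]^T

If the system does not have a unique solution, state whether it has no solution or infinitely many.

Row-reduce:
R1 ← R1 / (4).
R2 ← R2 − 4·R1.
R3 ← R3 + 4·R1.
R2 ← R2 / (4).
R1 ← R1 + 1·R2.
R3 ← R3 + 8·R2.
R3 ← R3 / (13).
R1 ← R1 − 1·R3.
R2 ← R2 − 5/4·R3.
Rank is 3 with 4 unknowns, leaving x_4 free.

infinitely many solutions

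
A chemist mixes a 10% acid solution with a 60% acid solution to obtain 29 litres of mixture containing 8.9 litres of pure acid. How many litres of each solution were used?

litres of solution A: 17, litres of solution B: 12

Let a = litres of solution A, b = litres of solution B.
  a + b = 29
  (3/5)b + (1/10)a = 89/10
Row-reduce the augmented matrix:
R2 ← R2 − 1/10·R1.
R2 ← R2 / (1/2).
R1 ← R1 − 1·R2.
Reading off the reduced rows gives a = 17, b = 12.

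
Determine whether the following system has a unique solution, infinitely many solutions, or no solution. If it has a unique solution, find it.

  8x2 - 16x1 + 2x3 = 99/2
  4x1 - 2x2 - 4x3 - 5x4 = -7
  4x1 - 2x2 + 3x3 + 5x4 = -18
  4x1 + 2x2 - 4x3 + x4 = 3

Row-reduce:
R1 ← R1 / (-16).
R2 ← R2 − 4·R1.
R3 ← R3 − 4·R1.
R4 ← R4 − 4·R1.
Swap R2 and R4.
R2 ← R2 / (4).
R1 ← R1 + 1/2·R2.
R3 ← R3 / (7/2).
R1 ← R1 + 9/16·R3.
R2 ← R2 + 7/8·R3.
R4 ← R4 + 7/2·R3.
Row 4 reduces to 0 = -1/4, a contradiction. The system is inconsistent.

no solution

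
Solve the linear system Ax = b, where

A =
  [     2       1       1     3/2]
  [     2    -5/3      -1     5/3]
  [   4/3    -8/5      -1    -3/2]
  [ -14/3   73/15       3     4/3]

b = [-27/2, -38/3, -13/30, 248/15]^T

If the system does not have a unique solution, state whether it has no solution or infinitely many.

Row-reduce:
R1 ← R1 / (2).
R2 ← R2 − 2·R1.
R3 ← R3 − 4/3·R1.
R4 ← R4 + 14/3·R1.
R2 ← R2 / (-8/3).
R1 ← R1 − 1/2·R2.
R3 ← R3 + 34/15·R2.
R4 ← R4 − 36/5·R2.
R3 ← R3 / (1/30).
R1 ← R1 − 1/8·R3.
R2 ← R2 − 3/4·R3.
R4 ← R4 + 1/15·R3.
Row 4 reduces to 0 = 3, a contradiction. The system is inconsistent.

no solution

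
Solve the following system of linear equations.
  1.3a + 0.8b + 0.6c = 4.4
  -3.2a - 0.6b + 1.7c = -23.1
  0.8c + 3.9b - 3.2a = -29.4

a = 6, b = -2, c = -3

Row-reduce the augmented matrix:
R1 ← R1 / (13/10).
R2 ← R2 + 16/5·R1.
R3 ← R3 + 16/5·R1.
R2 ← R2 / (89/65).
R1 ← R1 − 8/13·R2.
R3 ← R3 − 763/130·R2.
R3 ← R3 / (-20187/1780).
R1 ← R1 + 86/89·R3.
R2 ← R2 − 413/178·R3.
Reading off the reduced rows gives a = 6, b = -2, c = -3.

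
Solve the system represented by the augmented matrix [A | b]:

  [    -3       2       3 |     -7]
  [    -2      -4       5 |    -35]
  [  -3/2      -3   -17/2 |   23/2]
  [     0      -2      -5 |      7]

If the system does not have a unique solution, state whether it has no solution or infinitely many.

no solution

Row-reduce:
R1 ← R1 / (-3).
R2 ← R2 + 2·R1.
R3 ← R3 + 3/2·R1.
R2 ← R2 / (-16/3).
R1 ← R1 + 2/3·R2.
R3 ← R3 + 4·R2.
R4 ← R4 + 2·R2.
R3 ← R3 / (-49/4).
R1 ← R1 + 11/8·R3.
R2 ← R2 + 9/16·R3.
R4 ← R4 + 49/8·R3.
Row 4 reduces to 0 = -1/2, a contradiction. The system is inconsistent.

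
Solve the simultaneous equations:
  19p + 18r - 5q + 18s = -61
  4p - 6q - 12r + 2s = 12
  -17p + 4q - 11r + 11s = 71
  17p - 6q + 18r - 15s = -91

p = -2, q = 1, r = -2, s = 1

Row-reduce the augmented matrix:
R1 ← R1 / (19).
R2 ← R2 − 4·R1.
R3 ← R3 + 17·R1.
R4 ← R4 − 17·R1.
R2 ← R2 / (-94/19).
R1 ← R1 + 5/19·R2.
R3 ← R3 + 9/19·R2.
R4 ← R4 + 29/19·R2.
R3 ← R3 / (311/47).
R1 ← R1 − 84/47·R3.
R2 ← R2 − 150/47·R3.
R4 ← R4 − 318/47·R3.
R4 ← R4 / (-18176/311).
R1 ← R1 + 1967/311·R4.
R2 ← R2 + 3979/311·R4.
R3 ← R3 − 1282/311·R4.
Reading off the reduced rows gives p = -2, q = 1, r = -2, s = 1.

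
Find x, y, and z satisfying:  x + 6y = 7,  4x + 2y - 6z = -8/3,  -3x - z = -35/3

x = 3, y = 2/3, z = 8/3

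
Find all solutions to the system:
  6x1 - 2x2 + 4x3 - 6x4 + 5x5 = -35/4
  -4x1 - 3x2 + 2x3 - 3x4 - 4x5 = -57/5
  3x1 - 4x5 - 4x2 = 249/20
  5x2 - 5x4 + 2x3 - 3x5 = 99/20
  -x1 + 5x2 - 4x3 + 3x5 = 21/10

x1 = 11/4, x2 = 6/5, x3 = -7/5, x4 = 1, x5 = -9/4

Row-reduce the augmented matrix:
R1 ← R1 / (6).
R2 ← R2 + 4·R1.
R3 ← R3 − 3·R1.
R5 ← R5 + 1·R1.
R2 ← R2 / (-13/3).
R1 ← R1 + 1/3·R2.
R3 ← R3 + 3·R2.
R4 ← R4 − 5·R2.
R5 ← R5 − 14/3·R2.
R3 ← R3 / (-68/13).
R1 ← R1 − 4/13·R3.
R2 ← R2 + 14/13·R3.
R4 ← R4 − 96/13·R3.
R5 ← R5 − 22/13·R3.
R4 ← R4 / (-2).
R3 ← R3 + 3/2·R4.
R5 ← R5 + 6·R4.
R5 ← R5 / (2587/68).
R1 ← R1 − 9/17·R5.
R2 ← R2 − 95/68·R5.
R3 ← R3 − 83/8·R5.
R4 ← R4 − 209/34·R5.
Reading off the reduced rows gives x1 = 11/4, x2 = 6/5, x3 = -7/5, x4 = 1, x5 = -9/4.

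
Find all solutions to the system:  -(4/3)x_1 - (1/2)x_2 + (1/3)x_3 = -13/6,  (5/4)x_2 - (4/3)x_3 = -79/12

Row-reduce:
R1 ← R1 / (-4/3).
R2 ← R2 / (5/4).
R1 ← R1 − 3/8·R2.
Rank is 2 with 3 unknowns, leaving x_3 free.

infinitely many solutions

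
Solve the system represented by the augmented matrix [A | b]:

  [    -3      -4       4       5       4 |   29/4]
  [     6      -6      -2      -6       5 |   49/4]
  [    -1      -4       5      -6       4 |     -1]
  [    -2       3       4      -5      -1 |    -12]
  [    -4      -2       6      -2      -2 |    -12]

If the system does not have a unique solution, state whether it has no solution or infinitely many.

x_1 = 1/2, x_2 = -1/2, x_3 = -1, x_4 = 3/4, x_5 = 7/4

Row-reduce the augmented matrix:
R1 ← R1 / (-3).
R2 ← R2 − 6·R1.
R3 ← R3 + 1·R1.
R4 ← R4 + 2·R1.
R5 ← R5 + 4·R1.
R2 ← R2 / (-14).
R1 ← R1 − 4/3·R2.
R3 ← R3 + 8/3·R2.
R4 ← R4 − 17/3·R2.
R5 ← R5 − 10/3·R2.
R3 ← R3 / (53/21).
R1 ← R1 + 16/21·R3.
R2 ← R2 + 3/7·R3.
R4 ← R4 − 79/21·R3.
R5 ← R5 − 44/21·R3.
R4 ← R4 / (310/53).
R1 ← R1 + 203/53·R4.
R2 ← R2 + 91/53·R4.
R3 ← R3 + 177/53·R4.
R5 ← R5 + 38/53·R4.
R5 ← R5 / (-1313/310).
R1 ← R1 − 509/620·R5.
R2 ← R2 + 317/620·R5.
R3 ← R3 − 511/620·R5.
R4 ← R4 − 139/620·R5.
Reading off the reduced rows gives x_1 = 1/2, x_2 = -1/2, x_3 = -1, x_4 = 3/4, x_5 = 7/4.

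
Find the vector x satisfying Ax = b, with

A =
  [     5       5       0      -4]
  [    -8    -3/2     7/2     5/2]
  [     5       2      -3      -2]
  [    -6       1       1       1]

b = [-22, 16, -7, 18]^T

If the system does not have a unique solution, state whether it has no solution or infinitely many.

Row-reduce:
R1 ← R1 / (5).
R2 ← R2 + 8·R1.
R3 ← R3 − 5·R1.
R4 ← R4 + 6·R1.
R2 ← R2 / (13/2).
R1 ← R1 − 1·R2.
R3 ← R3 + 3·R2.
R4 ← R4 − 7·R2.
R3 ← R3 / (-18/13).
R1 ← R1 + 7/13·R3.
R2 ← R2 − 7/13·R3.
R4 ← R4 + 36/13·R3.
Rank is 3 with 4 unknowns, leaving x_4 free.

infinitely many solutions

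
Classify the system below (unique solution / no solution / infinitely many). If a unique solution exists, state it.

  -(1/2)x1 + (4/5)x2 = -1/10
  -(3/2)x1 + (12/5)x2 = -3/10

infinitely many solutions

Row-reduce:
R1 ← R1 / (-1/2).
R2 ← R2 + 3/2·R1.
Rank is 1 with 2 unknowns, leaving x2 free.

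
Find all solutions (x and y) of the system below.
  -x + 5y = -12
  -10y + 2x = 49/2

Row-reduce:
R1 ← R1 / (-1).
R2 ← R2 − 2·R1.
Row 2 reduces to 0 = 1/2, a contradiction. The system is inconsistent.

no solution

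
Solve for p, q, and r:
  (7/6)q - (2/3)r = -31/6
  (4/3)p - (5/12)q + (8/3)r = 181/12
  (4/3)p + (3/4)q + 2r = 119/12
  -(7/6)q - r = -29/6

Row-reduce the augmented matrix:
Swap R1 and R2.
R1 ← R1 / (4/3).
R3 ← R3 − 4/3·R1.
R2 ← R2 / (7/6).
R1 ← R1 + 5/16·R2.
R3 ← R3 − 7/6·R2.
R4 ← R4 + 7/6·R2.
Swap R3 and R4.
R3 ← R3 / (-5/3).
R1 ← R1 − 51/28·R3.
R2 ← R2 + 4/7·R3.
R4 reduces to 0 = 0, so the extra equation is consistent.
Reading off the reduced rows gives p = -1, q = -1, r = 6.

p = -1, q = -1, r = 6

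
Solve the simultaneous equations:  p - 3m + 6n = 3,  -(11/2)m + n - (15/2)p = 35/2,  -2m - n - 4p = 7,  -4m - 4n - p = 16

no solution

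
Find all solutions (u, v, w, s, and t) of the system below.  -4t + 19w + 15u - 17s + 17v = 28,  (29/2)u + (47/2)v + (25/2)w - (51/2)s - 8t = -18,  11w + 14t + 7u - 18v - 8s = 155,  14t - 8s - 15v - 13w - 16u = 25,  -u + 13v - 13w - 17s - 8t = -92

infinitely many solutions

Row-reduce:
R1 ← R1 / (15).
R2 ← R2 − 29/2·R1.
R3 ← R3 − 7·R1.
R4 ← R4 + 16·R1.
R5 ← R5 + 1·R1.
R2 ← R2 / (106/15).
R1 ← R1 − 17/15·R2.
R3 ← R3 + 389/15·R2.
R4 ← R4 − 47/15·R2.
R5 ← R5 − 212/15·R2.
R3 ← R3 / (-1028/53).
R1 ← R1 − 117/53·R3.
R2 ← R2 + 44/53·R3.
R4 ← R4 − 523/53·R3.
R4 ← R4 / (-40169/1028).
R1 ← R1 + 3571/1028·R4.
R2 ← R2 − 37/257·R4.
R3 ← R3 − 1767/1028·R4.
Rank is 4 with 5 unknowns, leaving t free.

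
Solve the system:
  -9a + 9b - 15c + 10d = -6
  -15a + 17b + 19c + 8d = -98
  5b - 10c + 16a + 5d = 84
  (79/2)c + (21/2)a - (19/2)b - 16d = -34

no solution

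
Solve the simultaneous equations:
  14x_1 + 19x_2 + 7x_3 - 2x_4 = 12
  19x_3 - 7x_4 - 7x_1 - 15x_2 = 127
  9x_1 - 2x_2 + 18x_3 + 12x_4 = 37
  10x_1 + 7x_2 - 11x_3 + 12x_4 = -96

x_1 = 1, x_2 = -2, x_3 = 4, x_4 = -4

Row-reduce the augmented matrix:
R1 ← R1 / (14).
R2 ← R2 + 7·R1.
R3 ← R3 − 9·R1.
R4 ← R4 − 10·R1.
R2 ← R2 / (-11/2).
R1 ← R1 − 19/14·R2.
R3 ← R3 + 199/14·R2.
R4 ← R4 + 46/7·R2.
R3 ← R3 / (-3438/77).
R1 ← R1 − 466/77·R3.
R2 ← R2 + 45/11·R3.
R4 ← R4 + 3302/77·R3.
R4 ← R4 / (-16555/1719).
R1 ← R1 − 4274/1719·R4.
R2 ← R2 + 633/382·R4.
R3 ← R3 + 2615/3438·R4.
Reading off the reduced rows gives x_1 = 1, x_2 = -2, x_3 = 4, x_4 = -4.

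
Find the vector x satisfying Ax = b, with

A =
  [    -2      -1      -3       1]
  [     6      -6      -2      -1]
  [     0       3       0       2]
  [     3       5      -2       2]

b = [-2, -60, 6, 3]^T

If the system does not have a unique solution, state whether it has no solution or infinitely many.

Row-reduce the augmented matrix:
R1 ← R1 / (-2).
R2 ← R2 − 6·R1.
R4 ← R4 − 3·R1.
R2 ← R2 / (-9).
R1 ← R1 − 1/2·R2.
R3 ← R3 − 3·R2.
R4 ← R4 − 7/2·R2.
R3 ← R3 / (-11/3).
R1 ← R1 − 8/9·R3.
R2 ← R2 − 11/9·R3.
R4 ← R4 + 97/9·R3.
R4 ← R4 / (-235/66).
R1 ← R1 − 17/66·R4.
R2 ← R2 − 2/3·R4.
R3 ← R3 + 8/11·R4.
Reading off the reduced rows gives x_1 = -5, x_2 = 6, x_3 = 0, x_4 = -6.

x_1 = -5, x_2 = 6, x_3 = 0, x_4 = -6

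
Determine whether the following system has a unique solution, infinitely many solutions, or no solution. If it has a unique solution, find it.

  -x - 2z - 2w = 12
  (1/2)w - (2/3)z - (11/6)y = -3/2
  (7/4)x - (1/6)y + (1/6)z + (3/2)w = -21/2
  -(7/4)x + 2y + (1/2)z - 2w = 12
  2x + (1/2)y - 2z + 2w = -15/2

Row-reduce the augmented matrix:
R1 ← R1 / (-1).
R3 ← R3 − 7/4·R1.
R4 ← R4 + 7/4·R1.
R5 ← R5 − 2·R1.
R2 ← R2 / (-11/6).
R3 ← R3 + 1/6·R2.
R4 ← R4 − 2·R2.
R5 ← R5 − 1/2·R2.
R3 ← R3 / (-36/11).
R1 ← R1 − 2·R3.
R2 ← R2 − 4/11·R3.
R4 ← R4 − 36/11·R3.
R5 ← R5 + 68/11·R3.
Swap R4 and R5.
R4 ← R4 / (2).
R1 ← R1 − 3/4·R4.
R2 ← R2 + 1/2·R4.
R3 ← R3 − 5/8·R4.
R5 reduces to 0 = 0, so the extra equation is consistent.
Reading off the reduced rows gives x = -4, y = 1, z = -2, w = -2.

x = -4, y = 1, z = -2, w = -2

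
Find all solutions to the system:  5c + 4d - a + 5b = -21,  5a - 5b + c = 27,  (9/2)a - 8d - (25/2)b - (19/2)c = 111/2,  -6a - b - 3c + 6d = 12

Row-reduce:
R1 ← R1 / (-1).
R2 ← R2 − 5·R1.
R3 ← R3 − 9/2·R1.
R4 ← R4 + 6·R1.
R2 ← R2 / (20).
R1 ← R1 + 5·R2.
R3 ← R3 − 10·R2.
R4 ← R4 + 31·R2.
Swap R3 and R4.
R3 ← R3 / (73/10).
R1 ← R1 − 3/2·R3.
R2 ← R2 − 13/10·R3.
Rank is 3 with 4 unknowns, leaving d free.

infinitely many solutions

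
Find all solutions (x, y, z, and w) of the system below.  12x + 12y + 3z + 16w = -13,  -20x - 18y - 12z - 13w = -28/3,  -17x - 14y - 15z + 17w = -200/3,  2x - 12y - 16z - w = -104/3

x = -1/3, y = 5/3, z = 1, w = -2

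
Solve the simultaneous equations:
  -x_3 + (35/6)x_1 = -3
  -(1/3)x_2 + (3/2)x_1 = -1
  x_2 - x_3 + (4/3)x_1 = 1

Row-reduce:
R1 ← R1 / (35/6).
R2 ← R2 − 3/2·R1.
R3 ← R3 − 4/3·R1.
R2 ← R2 / (-1/3).
R3 ← R3 − 1·R2.
Row 3 reduces to 0 = 1, a contradiction. The system is inconsistent.

no solution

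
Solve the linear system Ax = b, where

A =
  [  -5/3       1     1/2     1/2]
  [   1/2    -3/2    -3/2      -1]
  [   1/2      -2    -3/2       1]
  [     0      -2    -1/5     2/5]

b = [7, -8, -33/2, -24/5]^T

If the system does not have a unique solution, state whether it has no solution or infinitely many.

Row-reduce the augmented matrix:
R1 ← R1 / (-5/3).
R2 ← R2 − 1/2·R1.
R3 ← R3 − 1/2·R1.
R2 ← R2 / (-6/5).
R1 ← R1 + 3/5·R2.
R3 ← R3 + 17/10·R2.
R4 ← R4 + 2·R2.
R3 ← R3 / (9/16).
R1 ← R1 − 3/8·R3.
R2 ← R2 − 9/8·R3.
R4 ← R4 − 41/20·R3.
R4 ← R4 / (-913/135).
R1 ← R1 + 13/9·R4.
R2 ← R2 + 4·R4.
R3 ← R3 − 113/27·R4.
Reading off the reduced rows gives x_1 = -3, x_2 = 1, x_3 = 6, x_4 = -4.

x_1 = -3, x_2 = 1, x_3 = 6, x_4 = -4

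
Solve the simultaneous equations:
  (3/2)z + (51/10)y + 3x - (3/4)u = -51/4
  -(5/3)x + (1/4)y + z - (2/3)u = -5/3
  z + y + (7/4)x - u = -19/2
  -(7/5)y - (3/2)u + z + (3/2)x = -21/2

infinitely many solutions

Row-reduce:
R1 ← R1 / (3).
R2 ← R2 + 5/3·R1.
R3 ← R3 − 7/4·R1.
R4 ← R4 − 3/2·R1.
R2 ← R2 / (37/12).
R1 ← R1 − 17/10·R2.
R3 ← R3 + 79/40·R2.
R4 ← R4 + 79/20·R2.
R3 ← R3 / (1923/1480).
R1 ← R1 + 189/370·R3.
R2 ← R2 − 22/37·R3.
R4 ← R4 − 1923/740·R3.
Rank is 3 with 4 unknowns, leaving u free.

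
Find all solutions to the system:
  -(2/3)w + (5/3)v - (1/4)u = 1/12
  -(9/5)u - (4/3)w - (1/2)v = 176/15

infinitely many solutions

Row-reduce:
R1 ← R1 / (-1/4).
R2 ← R2 + 9/5·R1.
R2 ← R2 / (-25/2).
R1 ← R1 + 20/3·R2.
Rank is 2 with 3 unknowns, leaving w free.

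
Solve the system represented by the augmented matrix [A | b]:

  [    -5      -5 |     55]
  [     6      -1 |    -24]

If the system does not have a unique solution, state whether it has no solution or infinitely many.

Row-reduce the augmented matrix:
R1 ← R1 / (-5).
R2 ← R2 − 6·R1.
R2 ← R2 / (-7).
R1 ← R1 − 1·R2.
Reading off the reduced rows gives x_1 = -5, x_2 = -6.

x_1 = -5, x_2 = -6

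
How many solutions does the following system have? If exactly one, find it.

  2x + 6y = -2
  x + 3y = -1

infinitely many solutions

Row-reduce:
R1 ← R1 / (2).
R2 ← R2 − 1·R1.
Rank is 1 with 2 unknowns, leaving y free.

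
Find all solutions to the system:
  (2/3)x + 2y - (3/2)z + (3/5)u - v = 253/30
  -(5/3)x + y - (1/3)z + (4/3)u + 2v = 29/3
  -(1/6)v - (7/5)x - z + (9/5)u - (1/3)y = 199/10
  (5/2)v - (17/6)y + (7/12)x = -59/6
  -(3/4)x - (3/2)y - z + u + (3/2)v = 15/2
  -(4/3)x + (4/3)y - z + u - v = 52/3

x = -4, y = 0, z = -3, u = 6, v = -3

Row-reduce the augmented matrix:
R1 ← R1 / (2/3).
R2 ← R2 + 5/3·R1.
R3 ← R3 + 7/5·R1.
R4 ← R4 − 7/12·R1.
R5 ← R5 + 3/4·R1.
R6 ← R6 + 4/3·R1.
R2 ← R2 / (6).
R1 ← R1 − 3·R2.
R3 ← R3 − 58/15·R2.
R4 ← R4 + 55/12·R2.
R5 ← R5 − 3/4·R2.
R6 ← R6 − 16/3·R2.
R3 ← R3 / (-41/27).
R1 ← R1 + 5/24·R3.
R2 ← R2 + 49/72·R3.
R4 ← R4 + 1561/864·R3.
R5 ← R5 + 209/96·R3.
R6 ← R6 + 10/27·R3.
R4 ← R4 / (5611/32800).
R1 ← R1 + 225/328·R4.
R2 ← R2 + 663/8200·R4.
R3 ← R3 + 833/1025·R4.
R5 ← R5 + 14709/32800·R4.
R6 ← R6 + 127/205·R4.
R5 ← R5 / (192301/11222).
R1 ← R1 − 113880/5611·R5.
R2 ← R2 − 18495/5611·R5.
R3 ← R3 − 445907/16833·R5.
R4 ← R4 − 1044325/33666·R5.
R6 ← R6 − 192301/11222·R5.
R6 reduces to 0 = 0, so the extra equation is consistent.
Reading off the reduced rows gives x = -4, y = 0, z = -3, u = 6, v = -3.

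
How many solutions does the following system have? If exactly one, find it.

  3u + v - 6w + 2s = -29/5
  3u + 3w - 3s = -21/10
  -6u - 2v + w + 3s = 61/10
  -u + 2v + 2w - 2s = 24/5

Row-reduce the augmented matrix:
R1 ← R1 / (3).
R2 ← R2 − 3·R1.
R3 ← R3 + 6·R1.
R4 ← R4 + 1·R1.
R2 ← R2 / (-1).
R1 ← R1 − 1/3·R2.
R4 ← R4 − 7/3·R2.
R3 ← R3 / (-11).
R1 ← R1 − 1·R3.
R2 ← R2 + 9·R3.
R4 ← R4 − 21·R3.
R4 ← R4 / (4/11).
R1 ← R1 + 4/11·R4.
R2 ← R2 + 8/11·R4.
R3 ← R3 + 7/11·R4.
Reading off the reduced rows gives u = -1/5, v = 14/5, w = 9/4, s = 11/4.

u = -1/5, v = 14/5, w = 9/4, s = 11/4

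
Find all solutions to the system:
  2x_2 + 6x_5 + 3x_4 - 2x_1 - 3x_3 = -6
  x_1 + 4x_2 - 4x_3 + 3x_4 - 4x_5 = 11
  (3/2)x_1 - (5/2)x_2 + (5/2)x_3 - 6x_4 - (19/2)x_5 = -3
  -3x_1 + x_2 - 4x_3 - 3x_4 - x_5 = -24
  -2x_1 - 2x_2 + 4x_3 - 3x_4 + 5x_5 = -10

Row-reduce:
R1 ← R1 / (-2).
R2 ← R2 − 1·R1.
R3 ← R3 − 3/2·R1.
R4 ← R4 + 3·R1.
R5 ← R5 + 2·R1.
R2 ← R2 / (5).
R1 ← R1 + 1·R2.
R3 ← R3 + 1·R2.
R4 ← R4 + 2·R2.
R5 ← R5 + 4·R2.
R3 ← R3 / (-17/20).
R1 ← R1 − 2/5·R3.
R2 ← R2 + 11/10·R3.
R4 ← R4 + 17/10·R3.
R5 ← R5 − 13/5·R3.
Swap R4 and R5.
R4 ← R4 / (-189/17).
R1 ← R1 + 33/17·R4.
R2 ← R2 − 78/17·R4.
R3 ← R3 − 57/17·R4.
Rank is 4 with 5 unknowns, leaving x_5 free.

infinitely many solutions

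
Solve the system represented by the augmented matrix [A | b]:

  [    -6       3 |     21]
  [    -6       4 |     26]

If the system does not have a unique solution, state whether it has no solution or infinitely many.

x_1 = -1, x_2 = 5

Row-reduce the augmented matrix:
R1 ← R1 / (-6).
R2 ← R2 + 6·R1.
R1 ← R1 + 1/2·R2.
Reading off the reduced rows gives x_1 = -1, x_2 = 5.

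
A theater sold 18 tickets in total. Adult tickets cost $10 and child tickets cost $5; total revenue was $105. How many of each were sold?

adult tickets: 3, child tickets: 15

Let a = adult tickets, c = child tickets.
  a + c = 18
  10a + 5c = 105
Row-reduce the augmented matrix:
R2 ← R2 − 10·R1.
R2 ← R2 / (-5).
R1 ← R1 − 1·R2.
Reading off the reduced rows gives a = 3, c = 15.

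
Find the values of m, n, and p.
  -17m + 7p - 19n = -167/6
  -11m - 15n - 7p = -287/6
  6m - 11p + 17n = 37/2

m = -1/3, n = 5/2, p = 2

Row-reduce the augmented matrix:
R1 ← R1 / (-17).
R2 ← R2 + 11·R1.
R3 ← R3 − 6·R1.
R2 ← R2 / (-46/17).
R1 ← R1 − 19/17·R2.
R3 ← R3 − 175/17·R2.
R3 ← R3 / (-1205/23).
R1 ← R1 + 119/23·R3.
R2 ← R2 − 98/23·R3.
Reading off the reduced rows gives m = -1/3, n = 5/2, p = 2.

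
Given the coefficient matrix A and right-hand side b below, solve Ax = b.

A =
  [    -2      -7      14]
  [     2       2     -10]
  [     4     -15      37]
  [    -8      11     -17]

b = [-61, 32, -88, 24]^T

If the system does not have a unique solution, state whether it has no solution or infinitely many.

Row-reduce the augmented matrix:
R1 ← R1 / (-2).
R2 ← R2 − 2·R1.
R3 ← R3 − 4·R1.
R4 ← R4 + 8·R1.
R2 ← R2 / (-5).
R1 ← R1 − 7/2·R2.
R3 ← R3 + 29·R2.
R4 ← R4 − 39·R2.
R3 ← R3 / (209/5).
R1 ← R1 + 21/5·R3.
R2 ← R2 + 4/5·R3.
R4 ← R4 + 209/5·R3.
R4 reduces to 0 = 0, so the extra equation is consistent.
Reading off the reduced rows gives x_1 = 6, x_2 = 5, x_3 = -1.

x_1 = 6, x_2 = 5, x_3 = -1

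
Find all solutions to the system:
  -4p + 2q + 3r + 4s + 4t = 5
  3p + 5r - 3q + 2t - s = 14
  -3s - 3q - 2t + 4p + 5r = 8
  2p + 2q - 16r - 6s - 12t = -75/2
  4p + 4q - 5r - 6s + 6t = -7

Row-reduce:
R1 ← R1 / (-4).
R2 ← R2 − 3·R1.
R3 ← R3 − 4·R1.
R4 ← R4 − 2·R1.
R5 ← R5 − 4·R1.
R2 ← R2 / (-3/2).
R1 ← R1 + 1/2·R2.
R3 ← R3 + 1·R2.
R4 ← R4 − 3·R2.
R5 ← R5 − 6·R2.
R3 ← R3 / (19/6).
R1 ← R1 + 19/6·R3.
R2 ← R2 + 29/6·R3.
R5 ← R5 − 27·R3.
Swap R4 and R5.
R4 ← R4 / (168/19).
R1 ← R1 + 2·R4.
R2 ← R2 + 35/19·R4.
R3 ← R3 + 2/19·R4.
Row 5 reduces to 0 = 1/2, a contradiction. The system is inconsistent.

no solution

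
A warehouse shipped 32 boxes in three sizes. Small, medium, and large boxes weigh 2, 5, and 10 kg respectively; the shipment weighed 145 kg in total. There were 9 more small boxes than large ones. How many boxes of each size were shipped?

small boxes: 15, medium boxes: 11, large boxes: 6

Let s = small boxes, m = medium boxes, l = large boxes.
  s + l + m = 32
  2s + 5m + 10l = 145
  -l + s = 9
Row-reduce the augmented matrix:
R2 ← R2 − 2·R1.
R3 ← R3 − 1·R1.
R2 ← R2 / (3).
R1 ← R1 − 1·R2.
R3 ← R3 + 1·R2.
R3 ← R3 / (2/3).
R1 ← R1 + 5/3·R3.
R2 ← R2 − 8/3·R3.
Reading off the reduced rows gives s = 15, m = 11, l = 6.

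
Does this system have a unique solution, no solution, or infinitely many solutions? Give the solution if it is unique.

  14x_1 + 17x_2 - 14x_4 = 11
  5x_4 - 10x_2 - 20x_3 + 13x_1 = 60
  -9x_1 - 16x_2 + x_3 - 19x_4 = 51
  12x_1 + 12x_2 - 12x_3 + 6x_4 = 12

Row-reduce the augmented matrix:
R1 ← R1 / (14).
R2 ← R2 − 13·R1.
R3 ← R3 + 9·R1.
R4 ← R4 − 12·R1.
R2 ← R2 / (-361/14).
R1 ← R1 − 17/14·R2.
R3 ← R3 + 71/14·R2.
R4 ← R4 + 18/7·R2.
R3 ← R3 / (1781/361).
R1 ← R1 + 340/361·R3.
R2 ← R2 − 280/361·R3.
R4 ← R4 + 3612/361·R3.
R4 ← R4 / (-85062/1781).
R1 ← R1 + 10995/1781·R4.
R2 ← R2 − 7588/1781·R4.
R3 ← R3 + 11386/1781·R4.
Reading off the reduced rows gives x_1 = 0, x_2 = -1, x_3 = -3, x_4 = -2.

x_1 = 0, x_2 = -1, x_3 = -3, x_4 = -2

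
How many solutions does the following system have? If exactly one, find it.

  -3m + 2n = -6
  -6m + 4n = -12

infinitely many solutions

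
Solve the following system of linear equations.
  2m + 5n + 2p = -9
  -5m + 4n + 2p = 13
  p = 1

Row-reduce the augmented matrix:
R1 ← R1 / (2).
R2 ← R2 + 5·R1.
R2 ← R2 / (33/2).
R1 ← R1 − 5/2·R2.
R1 ← R1 + 2/33·R3.
R2 ← R2 − 14/33·R3.
Reading off the reduced rows gives m = -3, n = -1, p = 1.

m = -3, n = -1, p = 1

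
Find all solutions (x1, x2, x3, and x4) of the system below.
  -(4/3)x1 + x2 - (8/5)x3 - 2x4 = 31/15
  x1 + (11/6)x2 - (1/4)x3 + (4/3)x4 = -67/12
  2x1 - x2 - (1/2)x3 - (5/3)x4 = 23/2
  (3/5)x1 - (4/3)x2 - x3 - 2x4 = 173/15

x1 = 2, x2 = -3, x3 = -7/3, x4 = -2

Row-reduce the augmented matrix:
R1 ← R1 / (-4/3).
R2 ← R2 − 1·R1.
R3 ← R3 − 2·R1.
R4 ← R4 − 3/5·R1.
R2 ← R2 / (31/12).
R1 ← R1 + 3/4·R2.
R3 ← R3 − 1/2·R2.
R4 ← R4 + 53/60·R2.
R3 ← R3 / (-406/155).
R1 ← R1 − 483/620·R3.
R2 ← R2 + 87/155·R3.
R4 ← R4 + 6869/3100·R3.
R4 ← R4 / (7823/8120).
R1 ← R1 − 17/232·R4.
R2 ← R2 − 13/14·R4.
R3 ← R3 − 2155/1218·R4.
Reading off the reduced rows gives x1 = 2, x2 = -3, x3 = -7/3, x4 = -2.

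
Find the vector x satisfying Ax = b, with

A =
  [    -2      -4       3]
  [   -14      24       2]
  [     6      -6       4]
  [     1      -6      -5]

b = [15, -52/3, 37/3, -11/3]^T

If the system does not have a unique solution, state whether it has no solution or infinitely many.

x_1 = -1, x_2 = -3/2, x_3 = 7/3

Row-reduce the augmented matrix:
R1 ← R1 / (-2).
R2 ← R2 + 14·R1.
R3 ← R3 − 6·R1.
R4 ← R4 − 1·R1.
R2 ← R2 / (52).
R1 ← R1 − 2·R2.
R3 ← R3 + 18·R2.
R4 ← R4 + 8·R2.
R3 ← R3 / (167/26).
R1 ← R1 + 10/13·R3.
R2 ← R2 + 19/52·R3.
R4 ← R4 + 167/26·R3.
R4 reduces to 0 = 0, so the extra equation is consistent.
Reading off the reduced rows gives x_1 = -1, x_2 = -3/2, x_3 = 7/3.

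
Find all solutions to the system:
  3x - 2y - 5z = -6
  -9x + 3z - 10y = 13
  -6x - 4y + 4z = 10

Row-reduce:
R1 ← R1 / (3).
R2 ← R2 + 9·R1.
R3 ← R3 + 6·R1.
R2 ← R2 / (-16).
R1 ← R1 + 2/3·R2.
R3 ← R3 + 8·R2.
Row 3 reduces to 0 = 1/2, a contradiction. The system is inconsistent.

no solution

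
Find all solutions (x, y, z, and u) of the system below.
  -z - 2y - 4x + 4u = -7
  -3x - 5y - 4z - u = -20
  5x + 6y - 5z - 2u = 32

Row-reduce:
R1 ← R1 / (-4).
R2 ← R2 + 3·R1.
R3 ← R3 − 5·R1.
R2 ← R2 / (-7/2).
R1 ← R1 − 1/2·R2.
R3 ← R3 − 7/2·R2.
R3 ← R3 / (-19/2).
R1 ← R1 + 3/14·R3.
R2 ← R2 − 13/14·R3.
Rank is 3 with 4 unknowns, leaving u free.

infinitely many solutions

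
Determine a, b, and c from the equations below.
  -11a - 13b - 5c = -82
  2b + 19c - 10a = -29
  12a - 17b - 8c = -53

a = 2, b = 5, c = -1

Row-reduce the augmented matrix:
R1 ← R1 / (-11).
R2 ← R2 + 10·R1.
R3 ← R3 − 12·R1.
R2 ← R2 / (152/11).
R1 ← R1 − 13/11·R2.
R3 ← R3 + 343/11·R2.
R3 ← R3 / (6031/152).
R1 ← R1 + 237/152·R3.
R2 ← R2 − 259/152·R3.
Reading off the reduced rows gives a = 2, b = 5, c = -1.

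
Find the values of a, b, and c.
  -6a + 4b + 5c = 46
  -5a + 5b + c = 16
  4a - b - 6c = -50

a = -4, b = -2, c = 6

Row-reduce the augmented matrix:
R1 ← R1 / (-6).
R2 ← R2 + 5·R1.
R3 ← R3 − 4·R1.
R2 ← R2 / (5/3).
R1 ← R1 + 2/3·R2.
R3 ← R3 − 5/3·R2.
R3 ← R3 / (1/2).
R1 ← R1 + 21/10·R3.
R2 ← R2 + 19/10·R3.
Reading off the reduced rows gives a = -4, b = -2, c = 6.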